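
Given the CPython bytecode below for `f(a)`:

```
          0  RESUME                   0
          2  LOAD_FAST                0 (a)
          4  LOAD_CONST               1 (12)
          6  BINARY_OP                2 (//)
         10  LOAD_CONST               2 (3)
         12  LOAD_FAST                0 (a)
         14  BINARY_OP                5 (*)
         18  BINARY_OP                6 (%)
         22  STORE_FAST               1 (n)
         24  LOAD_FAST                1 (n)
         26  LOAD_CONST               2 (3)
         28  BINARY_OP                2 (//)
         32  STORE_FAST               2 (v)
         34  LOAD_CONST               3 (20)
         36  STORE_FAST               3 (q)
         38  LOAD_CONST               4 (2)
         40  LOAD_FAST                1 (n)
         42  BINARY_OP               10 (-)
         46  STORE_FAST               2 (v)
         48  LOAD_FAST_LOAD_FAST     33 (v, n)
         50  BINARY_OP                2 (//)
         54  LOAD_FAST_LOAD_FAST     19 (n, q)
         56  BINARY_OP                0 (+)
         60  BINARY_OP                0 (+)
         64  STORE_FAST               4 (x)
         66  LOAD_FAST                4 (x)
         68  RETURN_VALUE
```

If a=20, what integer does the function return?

22

LOAD_FAST a → push 20. Stack: [20]
LOAD_CONST → push 12. Stack: [20, 12]
BINARY_OP // → 20 // 12 = 1. Stack: [1]
LOAD_CONST → push 3. Stack: [1, 3]
LOAD_FAST a → push 20. Stack: [1, 3, 20]
BINARY_OP * → 3 * 20 = 60. Stack: [1, 60]
BINARY_OP % → 1 % 60 = 1. Stack: [1]
STORE_FAST n → n=1. Stack: []
LOAD_FAST n → push 1. Stack: [1]
LOAD_CONST → push 3. Stack: [1, 3]
BINARY_OP // → 1 // 3 = 0. Stack: [0]
STORE_FAST v → v=0. Stack: []
LOAD_CONST → push 20. Stack: [20]
STORE_FAST q → q=20. Stack: []
LOAD_CONST → push 2. Stack: [2]
LOAD_FAST n → push 1. Stack: [2, 1]
BINARY_OP - → 2 - 1 = 1. Stack: [1]
STORE_FAST v → v=1. Stack: []
LOAD_FAST_LOAD_FAST v,n → push 1,1. Stack: [1, 1]
BINARY_OP // → 1 // 1 = 1. Stack: [1]
LOAD_FAST_LOAD_FAST n,q → push 1,20. Stack: [1, 1, 20]
BINARY_OP + → 1 + 20 = 21. Stack: [1, 21]
BINARY_OP + → 1 + 21 = 22. Stack: [22]
STORE_FAST x → x=22. Stack: []
LOAD_FAST x → push 22. Stack: [22]
RETURN_VALUE → return 22.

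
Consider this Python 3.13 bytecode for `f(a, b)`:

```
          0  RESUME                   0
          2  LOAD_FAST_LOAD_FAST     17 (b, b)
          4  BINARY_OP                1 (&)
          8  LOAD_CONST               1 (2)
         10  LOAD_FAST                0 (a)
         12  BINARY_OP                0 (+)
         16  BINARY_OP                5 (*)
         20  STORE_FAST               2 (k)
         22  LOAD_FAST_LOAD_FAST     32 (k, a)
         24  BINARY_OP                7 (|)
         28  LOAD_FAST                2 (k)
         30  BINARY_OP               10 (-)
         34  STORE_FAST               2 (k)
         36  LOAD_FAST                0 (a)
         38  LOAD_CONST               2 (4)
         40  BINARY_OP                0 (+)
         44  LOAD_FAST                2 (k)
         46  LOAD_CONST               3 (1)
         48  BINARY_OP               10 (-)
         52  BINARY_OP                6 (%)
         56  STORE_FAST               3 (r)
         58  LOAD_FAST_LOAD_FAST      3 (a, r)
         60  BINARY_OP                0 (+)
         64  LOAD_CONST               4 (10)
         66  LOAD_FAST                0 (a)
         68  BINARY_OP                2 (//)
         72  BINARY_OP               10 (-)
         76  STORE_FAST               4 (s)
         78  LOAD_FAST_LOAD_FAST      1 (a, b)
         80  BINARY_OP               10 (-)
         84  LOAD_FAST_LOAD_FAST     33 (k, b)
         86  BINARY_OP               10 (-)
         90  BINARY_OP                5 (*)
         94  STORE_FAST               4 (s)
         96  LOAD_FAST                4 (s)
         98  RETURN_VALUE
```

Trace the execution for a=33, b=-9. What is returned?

LOAD_FAST_LOAD_FAST b,b → push -9,-9. Stack: [-9, -9]
BINARY_OP & → -9 & -9 = -9. Stack: [-9]
LOAD_CONST → push 2. Stack: [-9, 2]
LOAD_FAST a → push 33. Stack: [-9, 2, 33]
BINARY_OP + → 2 + 33 = 35. Stack: [-9, 35]
BINARY_OP * → -9 * 35 = -315. Stack: [-315]
STORE_FAST k → k=-315. Stack: []
LOAD_FAST_LOAD_FAST k,a → push -315,33. Stack: [-315, 33]
BINARY_OP | → -315 | 33 = -283. Stack: [-283]
LOAD_FAST k → push -315. Stack: [-283, -315]
BINARY_OP - → -283 - -315 = 32. Stack: [32]
STORE_FAST k → k=32. Stack: []
LOAD_FAST a → push 33. Stack: [33]
LOAD_CONST → push 4. Stack: [33, 4]
BINARY_OP + → 33 + 4 = 37. Stack: [37]
LOAD_FAST k → push 32. Stack: [37, 32]
LOAD_CONST → push 1. Stack: [37, 32, 1]
BINARY_OP - → 32 - 1 = 31. Stack: [37, 31]
BINARY_OP % → 37 % 31 = 6. Stack: [6]
STORE_FAST r → r=6. Stack: []
LOAD_FAST_LOAD_FAST a,r → push 33,6. Stack: [33, 6]
BINARY_OP + → 33 + 6 = 39. Stack: [39]
LOAD_CONST → push 10. Stack: [39, 10]
LOAD_FAST a → push 33. Stack: [39, 10, 33]
BINARY_OP // → 10 // 33 = 0. Stack: [39, 0]
BINARY_OP - → 39 - 0 = 39. Stack: [39]
STORE_FAST s → s=39. Stack: []
LOAD_FAST_LOAD_FAST a,b → push 33,-9. Stack: [33, -9]
BINARY_OP - → 33 - -9 = 42. Stack: [42]
LOAD_FAST_LOAD_FAST k,b → push 32,-9. Stack: [42, 32, -9]
BINARY_OP - → 32 - -9 = 41. Stack: [42, 41]
BINARY_OP * → 42 * 41 = 1722. Stack: [1722]
STORE_FAST s → s=1722. Stack: []
LOAD_FAST s → push 1722. Stack: [1722]
RETURN_VALUE → return 1722.

1722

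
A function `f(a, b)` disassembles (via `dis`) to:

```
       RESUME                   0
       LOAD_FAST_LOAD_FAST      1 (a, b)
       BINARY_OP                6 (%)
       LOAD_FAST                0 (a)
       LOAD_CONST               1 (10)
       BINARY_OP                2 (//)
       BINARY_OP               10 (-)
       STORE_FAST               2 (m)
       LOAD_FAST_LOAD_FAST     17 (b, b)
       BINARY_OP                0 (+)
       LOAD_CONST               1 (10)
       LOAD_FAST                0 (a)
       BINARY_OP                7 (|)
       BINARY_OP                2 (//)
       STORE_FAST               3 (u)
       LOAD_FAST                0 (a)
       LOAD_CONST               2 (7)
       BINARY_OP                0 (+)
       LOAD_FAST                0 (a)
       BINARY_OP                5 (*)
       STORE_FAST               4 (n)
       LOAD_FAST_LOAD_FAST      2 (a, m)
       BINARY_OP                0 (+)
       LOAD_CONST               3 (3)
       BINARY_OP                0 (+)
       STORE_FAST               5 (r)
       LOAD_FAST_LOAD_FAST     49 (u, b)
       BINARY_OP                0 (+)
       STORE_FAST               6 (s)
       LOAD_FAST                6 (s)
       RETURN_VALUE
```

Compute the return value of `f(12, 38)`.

43

LOAD_FAST_LOAD_FAST a,b → push 12,38. Stack: [12, 38]
BINARY_OP % → 12 % 38 = 12. Stack: [12]
LOAD_FAST a → push 12. Stack: [12, 12]
LOAD_CONST → push 10. Stack: [12, 12, 10]
BINARY_OP // → 12 // 10 = 1. Stack: [12, 1]
BINARY_OP - → 12 - 1 = 11. Stack: [11]
STORE_FAST m → m=11. Stack: []
LOAD_FAST_LOAD_FAST b,b → push 38,38. Stack: [38, 38]
BINARY_OP + → 38 + 38 = 76. Stack: [76]
LOAD_CONST → push 10. Stack: [76, 10]
LOAD_FAST a → push 12. Stack: [76, 10, 12]
BINARY_OP | → 10 | 12 = 14. Stack: [76, 14]
BINARY_OP // → 76 // 14 = 5. Stack: [5]
STORE_FAST u → u=5. Stack: []
LOAD_FAST a → push 12. Stack: [12]
LOAD_CONST → push 7. Stack: [12, 7]
BINARY_OP + → 12 + 7 = 19. Stack: [19]
LOAD_FAST a → push 12. Stack: [19, 12]
BINARY_OP * → 19 * 12 = 228. Stack: [228]
STORE_FAST n → n=228. Stack: []
LOAD_FAST_LOAD_FAST a,m → push 12,11. Stack: [12, 11]
BINARY_OP + → 12 + 11 = 23. Stack: [23]
LOAD_CONST → push 3. Stack: [23, 3]
BINARY_OP + → 23 + 3 = 26. Stack: [26]
STORE_FAST r → r=26. Stack: []
LOAD_FAST_LOAD_FAST u,b → push 5,38. Stack: [5, 38]
BINARY_OP + → 5 + 38 = 43. Stack: [43]
STORE_FAST s → s=43. Stack: []
LOAD_FAST s → push 43. Stack: [43]
RETURN_VALUE → return 43.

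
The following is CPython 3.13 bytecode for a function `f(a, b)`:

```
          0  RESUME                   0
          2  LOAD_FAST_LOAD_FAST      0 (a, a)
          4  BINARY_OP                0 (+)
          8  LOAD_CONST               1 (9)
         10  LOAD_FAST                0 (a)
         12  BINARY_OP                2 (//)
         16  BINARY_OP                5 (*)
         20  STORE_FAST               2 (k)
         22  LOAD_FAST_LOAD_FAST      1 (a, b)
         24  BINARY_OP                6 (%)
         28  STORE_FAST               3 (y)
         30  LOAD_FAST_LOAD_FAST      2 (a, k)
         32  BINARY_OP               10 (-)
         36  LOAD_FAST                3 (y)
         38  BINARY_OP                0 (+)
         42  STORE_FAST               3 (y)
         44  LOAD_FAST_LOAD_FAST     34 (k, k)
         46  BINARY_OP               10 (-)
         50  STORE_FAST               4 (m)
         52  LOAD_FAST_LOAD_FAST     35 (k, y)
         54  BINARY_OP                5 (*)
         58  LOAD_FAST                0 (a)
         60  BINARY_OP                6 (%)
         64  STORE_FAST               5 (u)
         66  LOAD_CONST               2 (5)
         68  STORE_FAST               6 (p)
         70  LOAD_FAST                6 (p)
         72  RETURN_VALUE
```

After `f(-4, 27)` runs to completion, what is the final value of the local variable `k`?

24

LOAD_FAST_LOAD_FAST a,a → push -4,-4. Stack: [-4, -4]
BINARY_OP + → -4 + -4 = -8. Stack: [-8]
LOAD_CONST → push 9. Stack: [-8, 9]
LOAD_FAST a → push -4. Stack: [-8, 9, -4]
BINARY_OP // → 9 // -4 = -3. Stack: [-8, -3]
BINARY_OP * → -8 * -3 = 24. Stack: [24]
STORE_FAST k → k=24. Stack: []
LOAD_FAST_LOAD_FAST a,b → push -4,27. Stack: [-4, 27]
BINARY_OP % → -4 % 27 = 23. Stack: [23]
STORE_FAST y → y=23. Stack: []
LOAD_FAST_LOAD_FAST a,k → push -4,24. Stack: [-4, 24]
BINARY_OP - → -4 - 24 = -28. Stack: [-28]
LOAD_FAST y → push 23. Stack: [-28, 23]
BINARY_OP + → -28 + 23 = -5. Stack: [-5]
STORE_FAST y → y=-5. Stack: []
LOAD_FAST_LOAD_FAST k,k → push 24,24. Stack: [24, 24]
BINARY_OP - → 24 - 24 = 0. Stack: [0]
STORE_FAST m → m=0. Stack: []
LOAD_FAST_LOAD_FAST k,y → push 24,-5. Stack: [24, -5]
BINARY_OP * → 24 * -5 = -120. Stack: [-120]
LOAD_FAST a → push -4. Stack: [-120, -4]
BINARY_OP % → -120 % -4 = 0. Stack: [0]
STORE_FAST u → u=0. Stack: []
LOAD_CONST → push 5. Stack: [5]
STORE_FAST p → p=5. Stack: []
LOAD_FAST p → push 5. Stack: [5]
RETURN_VALUE → return 5.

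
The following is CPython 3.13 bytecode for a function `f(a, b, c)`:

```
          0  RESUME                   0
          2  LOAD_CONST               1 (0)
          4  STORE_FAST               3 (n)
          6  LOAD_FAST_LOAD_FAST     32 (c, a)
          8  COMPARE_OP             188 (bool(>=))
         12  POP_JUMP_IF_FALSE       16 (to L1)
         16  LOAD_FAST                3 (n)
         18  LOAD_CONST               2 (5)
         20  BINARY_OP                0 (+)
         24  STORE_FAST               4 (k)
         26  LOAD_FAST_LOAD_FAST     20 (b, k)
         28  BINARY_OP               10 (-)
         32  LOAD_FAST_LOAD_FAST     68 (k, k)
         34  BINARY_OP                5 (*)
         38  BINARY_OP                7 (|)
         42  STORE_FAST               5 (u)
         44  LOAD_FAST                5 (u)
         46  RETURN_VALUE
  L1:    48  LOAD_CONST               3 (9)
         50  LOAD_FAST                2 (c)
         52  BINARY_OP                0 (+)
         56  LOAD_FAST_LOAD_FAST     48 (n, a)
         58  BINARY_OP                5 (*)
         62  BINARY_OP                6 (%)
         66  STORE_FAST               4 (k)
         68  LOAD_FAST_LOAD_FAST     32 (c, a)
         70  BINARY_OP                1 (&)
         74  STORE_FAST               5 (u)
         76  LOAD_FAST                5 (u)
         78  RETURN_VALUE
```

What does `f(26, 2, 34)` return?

LOAD_CONST → push 0. Stack: [0]
STORE_FAST n → n=0. Stack: []
LOAD_FAST_LOAD_FAST c,a → push 34,26. Stack: [34, 26]
COMPARE_OP bool(>=) → 34 vs 26 = True. Stack: [True]
POP_JUMP_IF_FALSE → pop True; no jump. Stack: []
LOAD_FAST n → push 0. Stack: [0]
LOAD_CONST → push 5. Stack: [0, 5]
BINARY_OP + → 0 + 5 = 5. Stack: [5]
STORE_FAST k → k=5. Stack: []
LOAD_FAST_LOAD_FAST b,k → push 2,5. Stack: [2, 5]
BINARY_OP - → 2 - 5 = -3. Stack: [-3]
LOAD_FAST_LOAD_FAST k,k → push 5,5. Stack: [-3, 5, 5]
BINARY_OP * → 5 * 5 = 25. Stack: [-3, 25]
BINARY_OP | → -3 | 25 = -3. Stack: [-3]
STORE_FAST u → u=-3. Stack: []
LOAD_FAST u → push -3. Stack: [-3]
RETURN_VALUE → return -3.

-3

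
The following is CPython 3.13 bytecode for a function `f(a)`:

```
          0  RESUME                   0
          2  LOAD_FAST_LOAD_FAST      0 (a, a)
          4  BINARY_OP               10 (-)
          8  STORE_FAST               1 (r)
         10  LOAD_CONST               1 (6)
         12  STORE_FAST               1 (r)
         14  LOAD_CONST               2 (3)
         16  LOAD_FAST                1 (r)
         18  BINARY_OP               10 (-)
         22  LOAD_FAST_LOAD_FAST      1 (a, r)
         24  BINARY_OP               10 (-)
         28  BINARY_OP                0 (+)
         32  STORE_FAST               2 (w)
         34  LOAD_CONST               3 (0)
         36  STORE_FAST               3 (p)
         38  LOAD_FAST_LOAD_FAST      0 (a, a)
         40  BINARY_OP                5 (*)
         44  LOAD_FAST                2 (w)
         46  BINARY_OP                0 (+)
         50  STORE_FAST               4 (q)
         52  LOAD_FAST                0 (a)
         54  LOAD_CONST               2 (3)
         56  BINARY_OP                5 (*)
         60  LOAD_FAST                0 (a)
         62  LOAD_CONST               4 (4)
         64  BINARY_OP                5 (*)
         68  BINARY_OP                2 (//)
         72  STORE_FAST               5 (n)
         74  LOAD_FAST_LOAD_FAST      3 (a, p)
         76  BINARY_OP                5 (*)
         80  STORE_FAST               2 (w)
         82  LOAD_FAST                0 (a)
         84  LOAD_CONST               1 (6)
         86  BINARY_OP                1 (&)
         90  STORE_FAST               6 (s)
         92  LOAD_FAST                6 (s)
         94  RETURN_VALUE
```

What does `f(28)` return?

LOAD_FAST_LOAD_FAST a,a → push 28,28. Stack: [28, 28]
BINARY_OP - → 28 - 28 = 0. Stack: [0]
STORE_FAST r → r=0. Stack: []
LOAD_CONST → push 6. Stack: [6]
STORE_FAST r → r=6. Stack: []
LOAD_CONST → push 3. Stack: [3]
LOAD_FAST r → push 6. Stack: [3, 6]
BINARY_OP - → 3 - 6 = -3. Stack: [-3]
LOAD_FAST_LOAD_FAST a,r → push 28,6. Stack: [-3, 28, 6]
BINARY_OP - → 28 - 6 = 22. Stack: [-3, 22]
BINARY_OP + → -3 + 22 = 19. Stack: [19]
STORE_FAST w → w=19. Stack: []
LOAD_CONST → push 0. Stack: [0]
STORE_FAST p → p=0. Stack: []
LOAD_FAST_LOAD_FAST a,a → push 28,28. Stack: [28, 28]
BINARY_OP * → 28 * 28 = 784. Stack: [784]
LOAD_FAST w → push 19. Stack: [784, 19]
BINARY_OP + → 784 + 19 = 803. Stack: [803]
STORE_FAST q → q=803. Stack: []
LOAD_FAST a → push 28. Stack: [28]
LOAD_CONST → push 3. Stack: [28, 3]
BINARY_OP * → 28 * 3 = 84. Stack: [84]
LOAD_FAST a → push 28. Stack: [84, 28]
LOAD_CONST → push 4. Stack: [84, 28, 4]
BINARY_OP * → 28 * 4 = 112. Stack: [84, 112]
BINARY_OP // → 84 // 112 = 0. Stack: [0]
STORE_FAST n → n=0. Stack: []
LOAD_FAST_LOAD_FAST a,p → push 28,0. Stack: [28, 0]
BINARY_OP * → 28 * 0 = 0. Stack: [0]
STORE_FAST w → w=0. Stack: []
LOAD_FAST a → push 28. Stack: [28]
LOAD_CONST → push 6. Stack: [28, 6]
BINARY_OP & → 28 & 6 = 4. Stack: [4]
STORE_FAST s → s=4. Stack: []
LOAD_FAST s → push 4. Stack: [4]
RETURN_VALUE → return 4.

4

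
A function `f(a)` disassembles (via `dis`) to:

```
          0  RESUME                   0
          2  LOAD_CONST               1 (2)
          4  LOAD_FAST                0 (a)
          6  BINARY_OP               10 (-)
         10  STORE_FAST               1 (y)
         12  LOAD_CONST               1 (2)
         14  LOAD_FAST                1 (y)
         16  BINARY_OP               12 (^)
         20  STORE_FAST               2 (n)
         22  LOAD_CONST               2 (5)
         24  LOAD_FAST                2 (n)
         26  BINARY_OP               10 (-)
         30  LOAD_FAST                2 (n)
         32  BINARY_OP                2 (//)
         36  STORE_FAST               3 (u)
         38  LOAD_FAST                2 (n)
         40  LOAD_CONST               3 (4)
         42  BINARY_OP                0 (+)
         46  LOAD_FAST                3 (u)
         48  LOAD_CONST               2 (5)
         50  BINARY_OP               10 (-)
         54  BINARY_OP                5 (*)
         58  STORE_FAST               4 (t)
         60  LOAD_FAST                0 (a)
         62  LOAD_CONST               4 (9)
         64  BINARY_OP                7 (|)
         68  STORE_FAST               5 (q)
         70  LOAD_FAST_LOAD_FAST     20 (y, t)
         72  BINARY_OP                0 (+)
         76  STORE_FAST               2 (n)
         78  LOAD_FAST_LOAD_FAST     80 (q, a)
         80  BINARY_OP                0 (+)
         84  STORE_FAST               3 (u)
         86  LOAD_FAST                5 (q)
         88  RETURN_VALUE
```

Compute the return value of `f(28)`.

LOAD_CONST → push 2. Stack: [2]
LOAD_FAST a → push 28. Stack: [2, 28]
BINARY_OP - → 2 - 28 = -26. Stack: [-26]
STORE_FAST y → y=-26. Stack: []
LOAD_CONST → push 2. Stack: [2]
LOAD_FAST y → push -26. Stack: [2, -26]
BINARY_OP ^ → 2 ^ -26 = -28. Stack: [-28]
STORE_FAST n → n=-28. Stack: []
LOAD_CONST → push 5. Stack: [5]
LOAD_FAST n → push -28. Stack: [5, -28]
BINARY_OP - → 5 - -28 = 33. Stack: [33]
LOAD_FAST n → push -28. Stack: [33, -28]
BINARY_OP // → 33 // -28 = -2. Stack: [-2]
STORE_FAST u → u=-2. Stack: []
LOAD_FAST n → push -28. Stack: [-28]
LOAD_CONST → push 4. Stack: [-28, 4]
BINARY_OP + → -28 + 4 = -24. Stack: [-24]
LOAD_FAST u → push -2. Stack: [-24, -2]
LOAD_CONST → push 5. Stack: [-24, -2, 5]
BINARY_OP - → -2 - 5 = -7. Stack: [-24, -7]
BINARY_OP * → -24 * -7 = 168. Stack: [168]
STORE_FAST t → t=168. Stack: []
LOAD_FAST a → push 28. Stack: [28]
LOAD_CONST → push 9. Stack: [28, 9]
BINARY_OP | → 28 | 9 = 29. Stack: [29]
STORE_FAST q → q=29. Stack: []
LOAD_FAST_LOAD_FAST y,t → push -26,168. Stack: [-26, 168]
BINARY_OP + → -26 + 168 = 142. Stack: [142]
STORE_FAST n → n=142. Stack: []
LOAD_FAST_LOAD_FAST q,a → push 29,28. Stack: [29, 28]
BINARY_OP + → 29 + 28 = 57. Stack: [57]
STORE_FAST u → u=57. Stack: []
LOAD_FAST q → push 29. Stack: [29]
RETURN_VALUE → return 29.

29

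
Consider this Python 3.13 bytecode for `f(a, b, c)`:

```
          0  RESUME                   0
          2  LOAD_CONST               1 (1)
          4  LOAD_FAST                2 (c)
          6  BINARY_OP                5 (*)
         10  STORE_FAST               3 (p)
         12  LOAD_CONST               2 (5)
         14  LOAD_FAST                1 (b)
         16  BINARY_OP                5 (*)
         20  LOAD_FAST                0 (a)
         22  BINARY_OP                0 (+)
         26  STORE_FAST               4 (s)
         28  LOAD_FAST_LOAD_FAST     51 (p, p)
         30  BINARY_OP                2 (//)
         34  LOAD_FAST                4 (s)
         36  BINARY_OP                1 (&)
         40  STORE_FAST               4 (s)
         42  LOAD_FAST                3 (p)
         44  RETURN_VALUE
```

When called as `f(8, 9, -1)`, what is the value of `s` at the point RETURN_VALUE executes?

1

LOAD_CONST → push 1. Stack: [1]
LOAD_FAST c → push -1. Stack: [1, -1]
BINARY_OP * → 1 * -1 = -1. Stack: [-1]
STORE_FAST p → p=-1. Stack: []
LOAD_CONST → push 5. Stack: [5]
LOAD_FAST b → push 9. Stack: [5, 9]
BINARY_OP * → 5 * 9 = 45. Stack: [45]
LOAD_FAST a → push 8. Stack: [45, 8]
BINARY_OP + → 45 + 8 = 53. Stack: [53]
STORE_FAST s → s=53. Stack: []
LOAD_FAST_LOAD_FAST p,p → push -1,-1. Stack: [-1, -1]
BINARY_OP // → -1 // -1 = 1. Stack: [1]
LOAD_FAST s → push 53. Stack: [1, 53]
BINARY_OP & → 1 & 53 = 1. Stack: [1]
STORE_FAST s → s=1. Stack: []
LOAD_FAST p → push -1. Stack: [-1]
RETURN_VALUE → return -1.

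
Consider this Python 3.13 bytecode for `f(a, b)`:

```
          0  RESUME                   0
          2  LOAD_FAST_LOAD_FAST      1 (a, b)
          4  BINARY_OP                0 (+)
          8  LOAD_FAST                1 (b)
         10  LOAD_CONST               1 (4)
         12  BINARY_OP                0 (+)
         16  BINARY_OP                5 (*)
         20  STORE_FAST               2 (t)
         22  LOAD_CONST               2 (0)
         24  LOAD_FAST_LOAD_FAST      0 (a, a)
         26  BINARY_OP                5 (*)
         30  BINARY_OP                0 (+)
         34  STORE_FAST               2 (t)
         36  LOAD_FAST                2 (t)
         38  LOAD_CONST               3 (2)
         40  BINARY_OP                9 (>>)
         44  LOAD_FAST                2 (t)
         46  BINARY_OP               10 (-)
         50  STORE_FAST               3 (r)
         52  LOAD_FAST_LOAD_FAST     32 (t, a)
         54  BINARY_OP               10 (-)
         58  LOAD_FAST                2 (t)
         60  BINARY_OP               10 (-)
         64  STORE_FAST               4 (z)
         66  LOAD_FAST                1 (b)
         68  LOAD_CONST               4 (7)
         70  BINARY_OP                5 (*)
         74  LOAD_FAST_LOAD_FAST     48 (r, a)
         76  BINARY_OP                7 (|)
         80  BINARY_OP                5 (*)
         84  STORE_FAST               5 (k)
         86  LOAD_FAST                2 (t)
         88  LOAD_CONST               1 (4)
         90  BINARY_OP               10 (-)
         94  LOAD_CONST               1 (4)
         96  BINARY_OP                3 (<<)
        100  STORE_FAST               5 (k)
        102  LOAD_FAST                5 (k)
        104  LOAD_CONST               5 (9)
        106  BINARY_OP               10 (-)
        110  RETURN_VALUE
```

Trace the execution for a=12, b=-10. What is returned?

2231

LOAD_FAST_LOAD_FAST a,b → push 12,-10. Stack: [12, -10]
BINARY_OP + → 12 + -10 = 2. Stack: [2]
LOAD_FAST b → push -10. Stack: [2, -10]
LOAD_CONST → push 4. Stack: [2, -10, 4]
BINARY_OP + → -10 + 4 = -6. Stack: [2, -6]
BINARY_OP * → 2 * -6 = -12. Stack: [-12]
STORE_FAST t → t=-12. Stack: []
LOAD_CONST → push 0. Stack: [0]
LOAD_FAST_LOAD_FAST a,a → push 12,12. Stack: [0, 12, 12]
BINARY_OP * → 12 * 12 = 144. Stack: [0, 144]
BINARY_OP + → 0 + 144 = 144. Stack: [144]
STORE_FAST t → t=144. Stack: []
LOAD_FAST t → push 144. Stack: [144]
LOAD_CONST → push 2. Stack: [144, 2]
BINARY_OP >> → 144 >> 2 = 36. Stack: [36]
LOAD_FAST t → push 144. Stack: [36, 144]
BINARY_OP - → 36 - 144 = -108. Stack: [-108]
STORE_FAST r → r=-108. Stack: []
LOAD_FAST_LOAD_FAST t,a → push 144,12. Stack: [144, 12]
BINARY_OP - → 144 - 12 = 132. Stack: [132]
LOAD_FAST t → push 144. Stack: [132, 144]
BINARY_OP - → 132 - 144 = -12. Stack: [-12]
STORE_FAST z → z=-12. Stack: []
LOAD_FAST b → push -10. Stack: [-10]
LOAD_CONST → push 7. Stack: [-10, 7]
BINARY_OP * → -10 * 7 = -70. Stack: [-70]
LOAD_FAST_LOAD_FAST r,a → push -108,12. Stack: [-70, -108, 12]
BINARY_OP | → -108 | 12 = -100. Stack: [-70, -100]
BINARY_OP * → -70 * -100 = 7000. Stack: [7000]
STORE_FAST k → k=7000. Stack: []
LOAD_FAST t → push 144. Stack: [144]
LOAD_CONST → push 4. Stack: [144, 4]
BINARY_OP - → 144 - 4 = 140. Stack: [140]
LOAD_CONST → push 4. Stack: [140, 4]
BINARY_OP << → 140 << 4 = 2240. Stack: [2240]
STORE_FAST k → k=2240. Stack: []
LOAD_FAST k → push 2240. Stack: [2240]
LOAD_CONST → push 9. Stack: [2240, 9]
BINARY_OP - → 2240 - 9 = 2231. Stack: [2231]
RETURN_VALUE → return 2231.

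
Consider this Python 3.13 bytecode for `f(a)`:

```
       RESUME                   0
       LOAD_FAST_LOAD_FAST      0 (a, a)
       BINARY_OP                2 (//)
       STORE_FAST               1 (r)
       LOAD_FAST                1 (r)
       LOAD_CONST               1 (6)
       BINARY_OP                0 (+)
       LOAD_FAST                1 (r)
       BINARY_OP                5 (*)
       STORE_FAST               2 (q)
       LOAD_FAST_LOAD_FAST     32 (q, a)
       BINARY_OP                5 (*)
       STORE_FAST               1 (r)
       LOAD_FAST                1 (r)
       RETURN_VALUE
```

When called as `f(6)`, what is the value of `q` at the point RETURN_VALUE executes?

LOAD_FAST_LOAD_FAST a,a → push 6,6. Stack: [6, 6]
BINARY_OP // → 6 // 6 = 1. Stack: [1]
STORE_FAST r → r=1. Stack: []
LOAD_FAST r → push 1. Stack: [1]
LOAD_CONST → push 6. Stack: [1, 6]
BINARY_OP + → 1 + 6 = 7. Stack: [7]
LOAD_FAST r → push 1. Stack: [7, 1]
BINARY_OP * → 7 * 1 = 7. Stack: [7]
STORE_FAST q → q=7. Stack: []
LOAD_FAST_LOAD_FAST q,a → push 7,6. Stack: [7, 6]
BINARY_OP * → 7 * 6 = 42. Stack: [42]
STORE_FAST r → r=42. Stack: []
LOAD_FAST r → push 42. Stack: [42]
RETURN_VALUE → return 42.

7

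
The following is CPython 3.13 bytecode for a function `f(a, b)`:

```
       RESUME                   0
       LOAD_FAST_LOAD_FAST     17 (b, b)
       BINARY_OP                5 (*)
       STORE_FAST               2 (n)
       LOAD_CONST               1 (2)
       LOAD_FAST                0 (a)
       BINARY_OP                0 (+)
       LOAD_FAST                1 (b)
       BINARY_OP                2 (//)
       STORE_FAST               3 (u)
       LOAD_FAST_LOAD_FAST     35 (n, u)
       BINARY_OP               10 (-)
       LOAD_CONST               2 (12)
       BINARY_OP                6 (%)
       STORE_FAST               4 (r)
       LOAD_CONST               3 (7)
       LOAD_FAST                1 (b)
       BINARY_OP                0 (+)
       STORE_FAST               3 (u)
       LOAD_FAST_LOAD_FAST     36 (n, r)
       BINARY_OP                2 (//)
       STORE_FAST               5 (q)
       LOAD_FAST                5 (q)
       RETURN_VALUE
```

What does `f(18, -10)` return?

LOAD_FAST_LOAD_FAST b,b → push -10,-10. Stack: [-10, -10]
BINARY_OP * → -10 * -10 = 100. Stack: [100]
STORE_FAST n → n=100. Stack: []
LOAD_CONST → push 2. Stack: [2]
LOAD_FAST a → push 18. Stack: [2, 18]
BINARY_OP + → 2 + 18 = 20. Stack: [20]
LOAD_FAST b → push -10. Stack: [20, -10]
BINARY_OP // → 20 // -10 = -2. Stack: [-2]
STORE_FAST u → u=-2. Stack: []
LOAD_FAST_LOAD_FAST n,u → push 100,-2. Stack: [100, -2]
BINARY_OP - → 100 - -2 = 102. Stack: [102]
LOAD_CONST → push 12. Stack: [102, 12]
BINARY_OP % → 102 % 12 = 6. Stack: [6]
STORE_FAST r → r=6. Stack: []
LOAD_CONST → push 7. Stack: [7]
LOAD_FAST b → push -10. Stack: [7, -10]
BINARY_OP + → 7 + -10 = -3. Stack: [-3]
STORE_FAST u → u=-3. Stack: []
LOAD_FAST_LOAD_FAST n,r → push 100,6. Stack: [100, 6]
BINARY_OP // → 100 // 6 = 16. Stack: [16]
STORE_FAST q → q=16. Stack: []
LOAD_FAST q → push 16. Stack: [16]
RETURN_VALUE → return 16.

16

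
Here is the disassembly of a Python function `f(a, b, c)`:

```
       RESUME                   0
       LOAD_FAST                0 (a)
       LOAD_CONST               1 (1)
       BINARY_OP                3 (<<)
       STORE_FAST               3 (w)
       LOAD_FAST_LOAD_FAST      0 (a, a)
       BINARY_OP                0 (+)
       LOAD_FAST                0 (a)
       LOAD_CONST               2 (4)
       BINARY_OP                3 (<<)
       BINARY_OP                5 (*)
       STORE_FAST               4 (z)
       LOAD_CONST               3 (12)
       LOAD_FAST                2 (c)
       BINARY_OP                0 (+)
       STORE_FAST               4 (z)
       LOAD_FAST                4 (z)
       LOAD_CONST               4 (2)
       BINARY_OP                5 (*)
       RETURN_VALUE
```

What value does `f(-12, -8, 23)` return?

70

LOAD_FAST a → push -12. Stack: [-12]
LOAD_CONST → push 1. Stack: [-12, 1]
BINARY_OP << → -12 << 1 = -24. Stack: [-24]
STORE_FAST w → w=-24. Stack: []
LOAD_FAST_LOAD_FAST a,a → push -12,-12. Stack: [-12, -12]
BINARY_OP + → -12 + -12 = -24. Stack: [-24]
LOAD_FAST a → push -12. Stack: [-24, -12]
LOAD_CONST → push 4. Stack: [-24, -12, 4]
BINARY_OP << → -12 << 4 = -192. Stack: [-24, -192]
BINARY_OP * → -24 * -192 = 4608. Stack: [4608]
STORE_FAST z → z=4608. Stack: []
LOAD_CONST → push 12. Stack: [12]
LOAD_FAST c → push 23. Stack: [12, 23]
BINARY_OP + → 12 + 23 = 35. Stack: [35]
STORE_FAST z → z=35. Stack: []
LOAD_FAST z → push 35. Stack: [35]
LOAD_CONST → push 2. Stack: [35, 2]
BINARY_OP * → 35 * 2 = 70. Stack: [70]
RETURN_VALUE → return 70.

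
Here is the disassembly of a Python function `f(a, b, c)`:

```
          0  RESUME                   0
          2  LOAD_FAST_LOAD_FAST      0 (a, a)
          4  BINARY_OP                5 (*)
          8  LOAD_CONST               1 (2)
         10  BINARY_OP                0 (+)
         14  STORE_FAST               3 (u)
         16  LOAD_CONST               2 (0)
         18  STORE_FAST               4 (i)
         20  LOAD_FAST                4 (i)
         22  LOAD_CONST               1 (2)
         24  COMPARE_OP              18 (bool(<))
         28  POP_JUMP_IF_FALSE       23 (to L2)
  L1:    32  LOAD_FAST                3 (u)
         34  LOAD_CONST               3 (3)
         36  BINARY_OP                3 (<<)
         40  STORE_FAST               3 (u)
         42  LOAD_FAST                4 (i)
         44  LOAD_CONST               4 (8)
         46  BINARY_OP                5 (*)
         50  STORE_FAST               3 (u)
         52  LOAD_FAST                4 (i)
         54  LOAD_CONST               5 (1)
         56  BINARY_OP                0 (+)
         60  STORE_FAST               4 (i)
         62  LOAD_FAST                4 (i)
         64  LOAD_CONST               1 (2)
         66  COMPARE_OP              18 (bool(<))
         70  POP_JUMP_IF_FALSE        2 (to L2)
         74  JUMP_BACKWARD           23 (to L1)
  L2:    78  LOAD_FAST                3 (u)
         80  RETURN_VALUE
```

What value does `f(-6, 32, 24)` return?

LOAD_FAST_LOAD_FAST a,a → push -6,-6. Stack: [-6, -6]
BINARY_OP * → -6 * -6 = 36. Stack: [36]
LOAD_CONST → push 2. Stack: [36, 2]
BINARY_OP + → 36 + 2 = 38. Stack: [38]
STORE_FAST u → u=38. Stack: []
LOAD_CONST → push 0. Stack: [0]
STORE_FAST i → i=0. Stack: []
LOAD_FAST i → push 0. Stack: [0]
LOAD_CONST → push 2. Stack: [0, 2]
COMPARE_OP bool(<) → 0 vs 2 = True. Stack: [True]
POP_JUMP_IF_FALSE → pop True; no jump. Stack: []
LOAD_FAST u → push 38. Stack: [38]
LOAD_CONST → push 3. Stack: [38, 3]
BINARY_OP << → 38 << 3 = 304. Stack: [304]
STORE_FAST u → u=304. Stack: []
LOAD_FAST i → push 0. Stack: [0]
LOAD_CONST → push 8. Stack: [0, 8]
BINARY_OP * → 0 * 8 = 0. Stack: [0]
STORE_FAST u → u=0. Stack: []
LOAD_FAST i → push 0. Stack: [0]
LOAD_CONST → push 1. Stack: [0, 1]
BINARY_OP + → 0 + 1 = 1. Stack: [1]
STORE_FAST i → i=1. Stack: []
LOAD_FAST i → push 1. Stack: [1]
LOAD_CONST → push 2. Stack: [1, 2]
COMPARE_OP bool(<) → 1 vs 2 = True. Stack: [True]
POP_JUMP_IF_FALSE → pop True; no jump. Stack: []
LOAD_FAST u → push 0. Stack: [0]
LOAD_CONST → push 3. Stack: [0, 3]
BINARY_OP << → 0 << 3 = 0. Stack: [0]
STORE_FAST u → u=0. Stack: []
LOAD_FAST i → push 1. Stack: [1]
LOAD_CONST → push 8. Stack: [1, 8]
BINARY_OP * → 1 * 8 = 8. Stack: [8]
STORE_FAST u → u=8. Stack: []
LOAD_FAST i → push 1. Stack: [1]
LOAD_CONST → push 1. Stack: [1, 1]
BINARY_OP + → 1 + 1 = 2. Stack: [2]
STORE_FAST i → i=2. Stack: []
LOAD_FAST i → push 2. Stack: [2]
LOAD_CONST → push 2. Stack: [2, 2]
COMPARE_OP bool(<) → 2 vs 2 = False. Stack: [False]
POP_JUMP_IF_FALSE → pop False; jump. Stack: []
LOAD_FAST u → push 8. Stack: [8]
RETURN_VALUE → return 8.

8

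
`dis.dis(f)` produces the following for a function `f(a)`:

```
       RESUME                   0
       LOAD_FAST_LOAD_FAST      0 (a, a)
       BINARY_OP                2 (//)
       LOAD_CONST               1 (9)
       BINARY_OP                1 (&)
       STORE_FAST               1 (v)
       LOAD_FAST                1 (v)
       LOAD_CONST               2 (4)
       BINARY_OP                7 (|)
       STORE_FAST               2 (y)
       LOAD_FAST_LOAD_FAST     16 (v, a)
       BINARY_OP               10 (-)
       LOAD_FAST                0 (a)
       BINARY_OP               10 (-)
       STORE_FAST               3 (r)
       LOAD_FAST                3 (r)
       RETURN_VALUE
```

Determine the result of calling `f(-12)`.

LOAD_FAST_LOAD_FAST a,a → push -12,-12. Stack: [-12, -12]
BINARY_OP // → -12 // -12 = 1. Stack: [1]
LOAD_CONST → push 9. Stack: [1, 9]
BINARY_OP & → 1 & 9 = 1. Stack: [1]
STORE_FAST v → v=1. Stack: []
LOAD_FAST v → push 1. Stack: [1]
LOAD_CONST → push 4. Stack: [1, 4]
BINARY_OP | → 1 | 4 = 5. Stack: [5]
STORE_FAST y → y=5. Stack: []
LOAD_FAST_LOAD_FAST v,a → push 1,-12. Stack: [1, -12]
BINARY_OP - → 1 - -12 = 13. Stack: [13]
LOAD_FAST a → push -12. Stack: [13, -12]
BINARY_OP - → 13 - -12 = 25. Stack: [25]
STORE_FAST r → r=25. Stack: []
LOAD_FAST r → push 25. Stack: [25]
RETURN_VALUE → return 25.

25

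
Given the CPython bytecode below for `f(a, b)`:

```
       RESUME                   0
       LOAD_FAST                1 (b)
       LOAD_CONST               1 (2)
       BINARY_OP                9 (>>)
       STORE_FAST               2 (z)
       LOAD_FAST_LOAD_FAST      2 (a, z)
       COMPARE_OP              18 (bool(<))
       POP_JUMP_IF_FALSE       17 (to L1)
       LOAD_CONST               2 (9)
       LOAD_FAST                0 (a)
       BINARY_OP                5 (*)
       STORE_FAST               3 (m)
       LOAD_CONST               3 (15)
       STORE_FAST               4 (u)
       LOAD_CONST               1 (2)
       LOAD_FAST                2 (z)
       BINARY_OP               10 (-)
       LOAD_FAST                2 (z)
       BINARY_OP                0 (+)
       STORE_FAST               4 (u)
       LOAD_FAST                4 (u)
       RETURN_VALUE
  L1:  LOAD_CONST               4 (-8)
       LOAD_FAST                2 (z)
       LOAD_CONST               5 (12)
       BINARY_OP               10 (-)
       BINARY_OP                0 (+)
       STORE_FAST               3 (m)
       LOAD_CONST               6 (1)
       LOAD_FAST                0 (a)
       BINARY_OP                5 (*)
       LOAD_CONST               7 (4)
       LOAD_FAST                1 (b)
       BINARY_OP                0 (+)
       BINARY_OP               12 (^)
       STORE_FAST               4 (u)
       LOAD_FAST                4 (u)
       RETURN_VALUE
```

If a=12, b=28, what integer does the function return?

LOAD_FAST b → push 28. Stack: [28]
LOAD_CONST → push 2. Stack: [28, 2]
BINARY_OP >> → 28 >> 2 = 7. Stack: [7]
STORE_FAST z → z=7. Stack: []
LOAD_FAST_LOAD_FAST a,z → push 12,7. Stack: [12, 7]
COMPARE_OP bool(<) → 12 vs 7 = False. Stack: [False]
POP_JUMP_IF_FALSE → pop False; jump. Stack: []
LOAD_CONST → push -8. Stack: [-8]
LOAD_FAST z → push 7. Stack: [-8, 7]
LOAD_CONST → push 12. Stack: [-8, 7, 12]
BINARY_OP - → 7 - 12 = -5. Stack: [-8, -5]
BINARY_OP + → -8 + -5 = -13. Stack: [-13]
STORE_FAST m → m=-13. Stack: []
LOAD_CONST → push 1. Stack: [1]
LOAD_FAST a → push 12. Stack: [1, 12]
BINARY_OP * → 1 * 12 = 12. Stack: [12]
LOAD_CONST → push 4. Stack: [12, 4]
LOAD_FAST b → push 28. Stack: [12, 4, 28]
BINARY_OP + → 4 + 28 = 32. Stack: [12, 32]
BINARY_OP ^ → 12 ^ 32 = 44. Stack: [44]
STORE_FAST u → u=44. Stack: []
LOAD_FAST u → push 44. Stack: [44]
RETURN_VALUE → return 44.

44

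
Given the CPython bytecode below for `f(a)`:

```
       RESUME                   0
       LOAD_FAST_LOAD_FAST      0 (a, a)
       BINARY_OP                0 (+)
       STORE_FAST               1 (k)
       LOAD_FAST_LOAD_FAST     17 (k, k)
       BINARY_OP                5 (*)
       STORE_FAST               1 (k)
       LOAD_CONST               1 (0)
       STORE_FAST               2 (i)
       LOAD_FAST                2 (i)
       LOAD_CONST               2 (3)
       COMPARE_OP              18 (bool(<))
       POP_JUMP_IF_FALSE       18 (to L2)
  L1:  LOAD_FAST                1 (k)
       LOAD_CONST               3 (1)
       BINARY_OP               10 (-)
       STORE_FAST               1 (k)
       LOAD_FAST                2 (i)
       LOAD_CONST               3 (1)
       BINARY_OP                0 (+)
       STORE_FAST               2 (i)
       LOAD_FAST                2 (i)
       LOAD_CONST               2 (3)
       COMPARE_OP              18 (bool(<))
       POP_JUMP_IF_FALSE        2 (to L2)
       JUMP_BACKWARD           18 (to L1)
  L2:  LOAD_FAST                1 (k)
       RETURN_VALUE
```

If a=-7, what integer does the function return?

LOAD_FAST_LOAD_FAST a,a → push -7,-7. Stack: [-7, -7]
BINARY_OP + → -7 + -7 = -14. Stack: [-14]
STORE_FAST k → k=-14. Stack: []
LOAD_FAST_LOAD_FAST k,k → push -14,-14. Stack: [-14, -14]
BINARY_OP * → -14 * -14 = 196. Stack: [196]
STORE_FAST k → k=196. Stack: []
LOAD_CONST → push 0. Stack: [0]
STORE_FAST i → i=0. Stack: []
LOAD_FAST i → push 0. Stack: [0]
LOAD_CONST → push 3. Stack: [0, 3]
COMPARE_OP bool(<) → 0 vs 3 = True. Stack: [True]
POP_JUMP_IF_FALSE → pop True; no jump. Stack: []
LOAD_FAST k → push 196. Stack: [196]
LOAD_CONST → push 1. Stack: [196, 1]
BINARY_OP - → 196 - 1 = 195. Stack: [195]
STORE_FAST k → k=195. Stack: []
LOAD_FAST i → push 0. Stack: [0]
LOAD_CONST → push 1. Stack: [0, 1]
BINARY_OP + → 0 + 1 = 1. Stack: [1]
STORE_FAST i → i=1. Stack: []
LOAD_FAST i → push 1. Stack: [1]
LOAD_CONST → push 3. Stack: [1, 3]
COMPARE_OP bool(<) → 1 vs 3 = True. Stack: [True]
POP_JUMP_IF_FALSE → pop True; no jump. Stack: []
LOAD_FAST k → push 195. Stack: [195]
LOAD_CONST → push 1. Stack: [195, 1]
BINARY_OP - → 195 - 1 = 194. Stack: [194]
STORE_FAST k → k=194. Stack: []
LOAD_FAST i → push 1. Stack: [1]
LOAD_CONST → push 1. Stack: [1, 1]
BINARY_OP + → 1 + 1 = 2. Stack: [2]
STORE_FAST i → i=2. Stack: []
LOAD_FAST i → push 2. Stack: [2]
LOAD_CONST → push 3. Stack: [2, 3]
COMPARE_OP bool(<) → 2 vs 3 = True. Stack: [True]
POP_JUMP_IF_FALSE → pop True; no jump. Stack: []
LOAD_FAST k → push 194. Stack: [194]
LOAD_CONST → push 1. Stack: [194, 1]
BINARY_OP - → 194 - 1 = 193. Stack: [193]
STORE_FAST k → k=193. Stack: []
LOAD_FAST i → push 2. Stack: [2]
LOAD_CONST → push 1. Stack: [2, 1]
BINARY_OP + → 2 + 1 = 3. Stack: [3]
STORE_FAST i → i=3. Stack: []
LOAD_FAST i → push 3. Stack: [3]
LOAD_CONST → push 3. Stack: [3, 3]
COMPARE_OP bool(<) → 3 vs 3 = False. Stack: [False]
POP_JUMP_IF_FALSE → pop False; jump. Stack: []
LOAD_FAST k → push 193. Stack: [193]
RETURN_VALUE → return 193.

193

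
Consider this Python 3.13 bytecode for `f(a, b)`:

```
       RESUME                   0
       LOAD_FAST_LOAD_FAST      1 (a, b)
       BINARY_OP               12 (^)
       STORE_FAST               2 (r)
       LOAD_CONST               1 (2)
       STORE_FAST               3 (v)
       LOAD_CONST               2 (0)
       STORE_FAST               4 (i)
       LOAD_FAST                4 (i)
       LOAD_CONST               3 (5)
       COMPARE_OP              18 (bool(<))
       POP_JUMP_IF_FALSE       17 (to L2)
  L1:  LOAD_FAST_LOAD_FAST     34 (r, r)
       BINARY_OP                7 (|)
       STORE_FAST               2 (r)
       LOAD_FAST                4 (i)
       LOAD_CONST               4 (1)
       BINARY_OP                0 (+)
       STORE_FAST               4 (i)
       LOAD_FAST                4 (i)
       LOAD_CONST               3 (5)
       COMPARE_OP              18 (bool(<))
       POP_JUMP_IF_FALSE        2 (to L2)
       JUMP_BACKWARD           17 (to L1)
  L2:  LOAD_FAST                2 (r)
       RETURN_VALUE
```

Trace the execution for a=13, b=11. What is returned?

LOAD_FAST_LOAD_FAST a,b → push 13,11
BINARY_OP ^ → 13 ^ 11 = 6
STORE_FAST r → r=6
LOAD_CONST → push 2
STORE_FAST v → v=2
LOAD_CONST → push 0
STORE_FAST i → i=0
LOAD_FAST i → push 0
LOAD_CONST → push 5
COMPARE_OP bool(<) → 0 vs 5 = True
POP_JUMP_IF_FALSE → pop True; no jump
LOAD_FAST_LOAD_FAST r,r → push 6,6
BINARY_OP | → 6 | 6 = 6
STORE_FAST r → r=6
LOAD_FAST i → push 0
LOAD_CONST → push 1
BINARY_OP + → 0 + 1 = 1
STORE_FAST i → i=1
LOAD_FAST i → push 1
LOAD_CONST → push 5
COMPARE_OP bool(<) → 1 vs 5 = True
POP_JUMP_IF_FALSE → pop True; no jump
LOAD_FAST_LOAD_FAST r,r → push 6,6
BINARY_OP | → 6 | 6 = 6
STORE_FAST r → r=6
LOAD_FAST i → push 1
LOAD_CONST → push 1
BINARY_OP + → 1 + 1 = 2
STORE_FAST i → i=2
LOAD_FAST i → push 2
LOAD_CONST → push 5
COMPARE_OP bool(<) → 2 vs 5 = True
POP_JUMP_IF_FALSE → pop True; no jump
LOAD_FAST_LOAD_FAST r,r → push 6,6
BINARY_OP | → 6 | 6 = 6
STORE_FAST r → r=6
LOAD_FAST i → push 2
LOAD_CONST → push 1
BINARY_OP + → 2 + 1 = 3
STORE_FAST i → i=3
LOAD_FAST i → push 3
LOAD_CONST → push 5
COMPARE_OP bool(<) → 3 vs 5 = True
POP_JUMP_IF_FALSE → pop True; no jump
LOAD_FAST_LOAD_FAST r,r → push 6,6
BINARY_OP | → 6 | 6 = 6
STORE_FAST r → r=6
LOAD_FAST i → push 3
LOAD_CONST → push 1
BINARY_OP + → 3 + 1 = 4
STORE_FAST i → i=4
LOAD_FAST i → push 4
LOAD_CONST → push 5
COMPARE_OP bool(<) → 4 vs 5 = True
POP_JUMP_IF_FALSE → pop True; no jump
LOAD_FAST_LOAD_FAST r,r → push 6,6
BINARY_OP | → 6 | 6 = 6
STORE_FAST r → r=6
LOAD_FAST i → push 4
LOAD_CONST → push 1
BINARY_OP + → 4 + 1 = 5
STORE_FAST i → i=5
LOAD_FAST i → push 5
LOAD_CONST → push 5
COMPARE_OP bool(<) → 5 vs 5 = False
POP_JUMP_IF_FALSE → pop False; jump
LOAD_FAST r → push 6
RETURN_VALUE → return 6.

6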